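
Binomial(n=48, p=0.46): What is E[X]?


E[X] = n*p = 48 * 0.46 = 22.08

22.08


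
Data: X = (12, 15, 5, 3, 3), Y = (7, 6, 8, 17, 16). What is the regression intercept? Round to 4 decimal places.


a = ybar - b*xbar, where b = sum((xi-xbar)(yi-ybar)) / sum((xi-xbar)^2)
n = 5, xbar = 38/5 = 7.6, ybar = 54/5 = 10.8
Sxy = sum((xi-xbar)(yi-ybar)) = -97.4
Sxx = sum((xi-xbar)^2) = 123.2
b = Sxy / Sxx = -487/616 ≈ -0.790584
a = 10.8 - (-0.790584) * 7.6 = 5177/308 ≈ 16.808442

16.8084


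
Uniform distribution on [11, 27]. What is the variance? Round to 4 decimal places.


Var = (b-a)^2 / 12
(b-a)^2 = (27 - 11)^2 = 256
Var = 256/12 ≈ 21.333333

21.3333


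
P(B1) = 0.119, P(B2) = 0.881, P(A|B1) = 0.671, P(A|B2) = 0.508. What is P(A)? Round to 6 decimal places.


P(A) = P(A|B1)*P(B1) + P(A|B2)*P(B2)
P(A|B1)*P(B1) = 0.671 * 0.119 = 0.079849
P(A|B2)*P(B2) = 0.508 * 0.881 = 0.447548
P(A) = 0.079849 + 0.447548 = 0.527397

0.527397


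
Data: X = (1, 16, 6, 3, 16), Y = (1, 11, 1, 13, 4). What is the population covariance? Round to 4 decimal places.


Cov = (1/n)*sum((xi-xbar)(yi-ybar))
n = 5, xbar = 42/5 = 8.4, ybar = 30/5 = 6
sum((xi-xbar)(yi-ybar)) = 34
Cov = 34 / 5 = 6.8

6.8000


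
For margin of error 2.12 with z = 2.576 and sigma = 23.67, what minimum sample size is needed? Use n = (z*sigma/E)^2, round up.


z*sigma/E = 2.576 * 23.67 / 2.12 ≈ 28.761283
(z*sigma/E)^2 ≈ 827.211401
round up: n = 828

828


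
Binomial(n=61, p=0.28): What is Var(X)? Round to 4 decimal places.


Var = n*p*(1-p) = 61 * 0.28 * 0.72 = 12.2976

12.2976


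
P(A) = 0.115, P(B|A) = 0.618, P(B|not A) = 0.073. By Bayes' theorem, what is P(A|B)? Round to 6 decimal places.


P(A|B) = P(B|A)*P(A) / P(B), P(B) = P(B|A)*P(A) + P(B|not A)*P(not A)
P(B|A)*P(A) = 0.618 * 0.115 = 0.07107
P(B|not A)*P(not A) = 0.073 * 0.885 = 0.064605
P(B) = 0.07107 + 0.064605 = 0.135675
P(A|B) = 0.07107 / 0.135675 = 4738/9045 ≈ 0.52382532

0.523825


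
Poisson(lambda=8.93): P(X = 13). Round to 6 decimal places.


P = e^(-lam) * lam^k / k!
e^(-8.93) ≈ 0.0001323580
lam^k = 8.93^13 ≈ 2296513303288.795437
k! = 13! = 6227020800
P = 0.0001323580 * 2296513303288.795437 / 6227020800 ≈ 0.048813

0.048813


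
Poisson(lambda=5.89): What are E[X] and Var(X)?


E[X] = Var(X) = lambda = 5.89

5.89, 5.89


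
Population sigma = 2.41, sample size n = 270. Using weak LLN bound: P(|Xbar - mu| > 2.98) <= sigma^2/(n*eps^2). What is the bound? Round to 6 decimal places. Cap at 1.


bound = min(1, sigma^2/(n*eps^2))
sigma^2 = 2.41^2 = 5.8081
n*eps^2 = 270 * 2.98^2 = 270 * 8.8804 = 2397.708
sigma^2/(n*eps^2) = 5.8081 / 2397.708 ≈ 0.00242236

0.002422


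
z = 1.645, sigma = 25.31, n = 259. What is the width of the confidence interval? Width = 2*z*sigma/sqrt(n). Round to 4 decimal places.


width = 2*z*sigma/sqrt(n)
2*z*sigma = 2 * 1.645 * 25.31 = 83.2699
sqrt(259) ≈ 16.093477
width = 83.2699 / 16.093477 ≈ 5.174140

5.1741


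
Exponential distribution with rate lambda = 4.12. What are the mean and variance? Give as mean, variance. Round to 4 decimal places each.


mean = 1/lam, var = 1/lam^2
mean = 1 / 4.12 = 25/103 ≈ 0.242718
lam^2 = 4.12^2 = 16.9744
var = 1 / 16.9744 ≈ 0.058912

0.2427, 0.0589


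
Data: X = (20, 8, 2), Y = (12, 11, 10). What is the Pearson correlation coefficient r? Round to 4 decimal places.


r = sum((xi-xbar)(yi-ybar)) / sqrt(sum((xi-xbar)^2) * sum((yi-ybar)^2))
n = 3, xbar = 30/3 = 10, ybar = 33/3 = 11
Sxy = sum((xi-xbar)(yi-ybar)) = 18
Sxx = sum((xi-xbar)^2) = 168
Syy = sum((yi-ybar)^2) = 2
sqrt(Sxx*Syy) ≈ 18.330303
r = Sxy / sqrt(Sxx*Syy) = 18 / 18.330303 ≈ 0.981981

0.9820


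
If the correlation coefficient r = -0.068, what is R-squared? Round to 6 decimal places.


R^2 = r^2 = (-0.068)^2 = 0.004624

0.004624


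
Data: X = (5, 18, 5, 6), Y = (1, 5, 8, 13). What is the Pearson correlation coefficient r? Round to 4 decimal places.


r = sum((xi-xbar)(yi-ybar)) / sqrt(sum((xi-xbar)^2) * sum((yi-ybar)^2))
n = 4, xbar = 34/4 = 8.5, ybar = 27/4 = 6.75
Sxy = sum((xi-xbar)(yi-ybar)) = -16.5
Sxx = sum((xi-xbar)^2) = 121
Syy = sum((yi-ybar)^2) = 76.75
sqrt(Sxx*Syy) ≈ 96.367785
r = Sxy / sqrt(Sxx*Syy) = -16.5 / 96.367785 ≈ -0.171219

-0.1712


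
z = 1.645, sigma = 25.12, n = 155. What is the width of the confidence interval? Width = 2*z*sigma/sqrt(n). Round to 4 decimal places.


width = 2*z*sigma/sqrt(n)
2*z*sigma = 2 * 1.645 * 25.12 = 82.6448
sqrt(155) ≈ 12.449900
width = 82.6448 / 12.449900 ≈ 6.638190

6.6382


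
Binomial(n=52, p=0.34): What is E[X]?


E[X] = n*p = 52 * 0.34 = 17.68

17.68


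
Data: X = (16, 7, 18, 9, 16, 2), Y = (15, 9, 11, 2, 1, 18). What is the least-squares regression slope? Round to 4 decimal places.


b = sum((xi-xbar)(yi-ybar)) / sum((xi-xbar)^2)
n = 6, xbar = 68/6 = 34/3 ≈ 11.333333, ybar = 56/6 = 28/3 ≈ 9.333333
Sxy = sum((xi-xbar)(yi-ybar)) = -191/3 ≈ -63.666667
Sxx = sum((xi-xbar)^2) = 598/3 ≈ 199.333333
b = Sxy / Sxx = -191/598 ≈ -0.319398

-0.3194


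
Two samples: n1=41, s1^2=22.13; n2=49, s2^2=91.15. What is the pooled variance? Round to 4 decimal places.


sp^2 = ((n1-1)*s1^2 + (n2-1)*s2^2)/(n1+n2-2)
(n1-1)*s1^2 = 40 * 22.13 = 885.2
(n2-1)*s2^2 = 48 * 91.15 = 4375.2
numerator = 885.2 + 4375.2 = 5260.4
n1+n2-2 = 88
sp^2 = 5260.4 / 88 = 13151/220 ≈ 59.777273

59.7773


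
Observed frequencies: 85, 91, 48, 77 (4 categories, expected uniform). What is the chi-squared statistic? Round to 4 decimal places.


chi2 = sum((O-E)^2/E), E = total/4
total = 301, E = 301/4 = 75.25
(85 - 75.25)^2 / 75.25 = 95.0625 / 75.25 = 1521/1204 ≈ 1.263289
(91 - 75.25)^2 / 75.25 = 248.0625 / 75.25 = 567/172 ≈ 3.296512
(48 - 75.25)^2 / 75.25 = 742.5625 / 75.25 = 11881/1204 ≈ 9.867940
(77 - 75.25)^2 / 75.25 = 3.0625 / 75.25 = 7/172 ≈ 0.040698
chi2 = 4355/301 ≈ 14.468439

14.4684


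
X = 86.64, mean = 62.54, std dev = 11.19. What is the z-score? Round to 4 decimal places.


z = (X - mu) / sigma
X - mu = 86.64 - 62.54 = 24.1
z = 24.1 / 11.19 = 2410/1119 ≈ 2.153709

2.1537


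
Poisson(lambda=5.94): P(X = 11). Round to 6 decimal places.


P = e^(-lam) * lam^k / k!
e^(-5.94) ≈ 0.002632030
lam^k = 5.94^11 ≈ 324826082.769242
k! = 11! = 39916800
P = 0.002632030 * 324826082.769242 / 39916800 ≈ 0.021418

0.021418


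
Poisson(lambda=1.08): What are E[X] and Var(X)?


E[X] = Var(X) = lambda = 1.08

1.08, 1.08


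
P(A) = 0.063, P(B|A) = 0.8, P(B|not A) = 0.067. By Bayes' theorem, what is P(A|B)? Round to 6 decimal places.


P(A|B) = P(B|A)*P(A) / P(B), P(B) = P(B|A)*P(A) + P(B|not A)*P(not A)
P(B|A)*P(A) = 0.8 * 0.063 = 0.0504
P(B|not A)*P(not A) = 0.067 * 0.937 = 0.062779
P(B) = 0.0504 + 0.062779 = 0.113179
P(A|B) = 0.0504 / 0.113179 ≈ 0.44531229

0.445312


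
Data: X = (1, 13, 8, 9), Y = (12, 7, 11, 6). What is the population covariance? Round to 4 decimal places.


Cov = (1/n)*sum((xi-xbar)(yi-ybar))
n = 4, xbar = 31/4 = 7.75, ybar = 36/4 = 9
sum((xi-xbar)(yi-ybar)) = -34
Cov = -34 / 4 = -8.5

-8.5000


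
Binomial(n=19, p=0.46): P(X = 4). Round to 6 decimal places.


P = C(n,k) * p^k * (1-p)^(n-k)
C(19,4) = 3876
p^k = 0.46^4 = 0.04477456
(1-p)^(n-k) = 0.54^15 ≈ 0.00009680692
P = 3876 * 0.04477456 * 0.00009680692 ≈ 0.016800

0.016800


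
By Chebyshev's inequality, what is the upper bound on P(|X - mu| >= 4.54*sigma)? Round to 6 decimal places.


P <= 1/k^2
k^2 = 4.54^2 = 20.6116
1/k^2 = 1 / 20.6116 ≈ 0.04851637

0.048516


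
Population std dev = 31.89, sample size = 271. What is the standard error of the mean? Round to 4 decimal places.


SE = sigma / sqrt(n)
sqrt(271) ≈ 16.462078
SE = 31.89 / 16.462078 ≈ 1.937180

1.9372


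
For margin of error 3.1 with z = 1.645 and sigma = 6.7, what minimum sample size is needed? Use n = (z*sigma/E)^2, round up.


z*sigma/E = 1.645 * 6.7 / 3.1 = 22043/6200 ≈ 3.555323
(z*sigma/E)^2 ≈ 12.640319
round up: n = 13

13


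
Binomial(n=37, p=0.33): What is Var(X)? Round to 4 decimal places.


Var = n*p*(1-p) = 37 * 0.33 * 0.67 = 8.1807

8.1807


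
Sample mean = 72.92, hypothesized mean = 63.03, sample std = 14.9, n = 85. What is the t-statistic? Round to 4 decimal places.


t = (xbar - mu0) / (s/sqrt(n))
xbar - mu0 = 72.92 - 63.03 = 9.89
sqrt(85) ≈ 9.21954446
s/sqrt(n) = 14.9 / 9.21954446 ≈ 1.61613191
t = 9.89 / 1.61613191 ≈ 6.119550

6.1195


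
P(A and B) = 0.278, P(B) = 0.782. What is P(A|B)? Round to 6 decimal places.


P(A|B) = P(A and B) / P(B) = 0.278 / 0.782 = 139/391 ≈ 0.35549872

0.355499


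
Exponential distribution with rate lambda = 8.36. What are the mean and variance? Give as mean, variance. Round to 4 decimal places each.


mean = 1/lam, var = 1/lam^2
mean = 1 / 8.36 = 25/209 ≈ 0.119617
lam^2 = 8.36^2 = 69.8896
var = 1 / 69.8896 ≈ 0.014308

0.1196, 0.0143


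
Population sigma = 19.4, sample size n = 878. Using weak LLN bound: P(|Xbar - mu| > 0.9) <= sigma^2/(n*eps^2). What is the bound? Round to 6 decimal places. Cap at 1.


bound = min(1, sigma^2/(n*eps^2))
sigma^2 = 19.4^2 = 376.36
n*eps^2 = 878 * 0.9^2 = 878 * 0.81 = 711.18
sigma^2/(n*eps^2) = 376.36 / 711.18 ≈ 0.52920498

0.529205


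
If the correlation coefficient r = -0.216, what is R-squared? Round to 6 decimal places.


R^2 = r^2 = (-0.216)^2 = 0.046656

0.046656


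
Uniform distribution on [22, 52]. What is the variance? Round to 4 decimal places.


Var = (b-a)^2 / 12
(b-a)^2 = (52 - 22)^2 = 900
Var = 900/12 = 75

75.0000


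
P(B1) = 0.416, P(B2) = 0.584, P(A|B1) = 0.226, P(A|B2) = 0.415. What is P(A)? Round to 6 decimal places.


P(A) = P(A|B1)*P(B1) + P(A|B2)*P(B2)
P(A|B1)*P(B1) = 0.226 * 0.416 = 0.094016
P(A|B2)*P(B2) = 0.415 * 0.584 = 0.24236
P(A) = 0.094016 + 0.24236 = 0.336376

0.336376


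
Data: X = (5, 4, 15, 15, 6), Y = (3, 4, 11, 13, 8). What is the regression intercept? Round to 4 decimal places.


a = ybar - b*xbar, where b = sum((xi-xbar)(yi-ybar)) / sum((xi-xbar)^2)
n = 5, xbar = 45/5 = 9, ybar = 39/5 = 7.8
Sxy = sum((xi-xbar)(yi-ybar)) = 88
Sxx = sum((xi-xbar)^2) = 122
b = Sxy / Sxx = 44/61 ≈ 0.721311
a = 7.8 - 0.721311 * 9 = 399/305 ≈ 1.308197

1.3082


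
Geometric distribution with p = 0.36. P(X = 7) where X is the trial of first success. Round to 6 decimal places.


P = (1-p)^(k-1) * p
(1-p)^(k-1) = 0.64^6 ≈ 0.06871948
P = 0.06871948 * 0.36 ≈ 0.02473901

0.024739


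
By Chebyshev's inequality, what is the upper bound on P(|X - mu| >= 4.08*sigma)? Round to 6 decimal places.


P <= 1/k^2
k^2 = 4.08^2 = 16.6464
1/k^2 = 1 / 16.6464 ≈ 0.06007305

0.060073


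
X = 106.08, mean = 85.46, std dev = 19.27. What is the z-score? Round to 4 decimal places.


z = (X - mu) / sigma
X - mu = 106.08 - 85.46 = 20.62
z = 20.62 / 19.27 = 2062/1927 ≈ 1.070057

1.0701


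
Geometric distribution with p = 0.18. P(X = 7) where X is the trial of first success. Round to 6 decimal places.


P = (1-p)^(k-1) * p
(1-p)^(k-1) = 0.82^6 ≈ 0.3040067
P = 0.3040067 * 0.18 ≈ 0.05472120

0.054721


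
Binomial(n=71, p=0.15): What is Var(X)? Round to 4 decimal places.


Var = n*p*(1-p) = 71 * 0.15 * 0.85 = 9.0525

9.0525


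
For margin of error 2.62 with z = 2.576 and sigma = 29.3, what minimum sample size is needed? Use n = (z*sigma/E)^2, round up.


z*sigma/E = 2.576 * 29.3 / 2.62 = 94346/3275 ≈ 28.807939
(z*sigma/E)^2 ≈ 829.897345
round up: n = 830

830


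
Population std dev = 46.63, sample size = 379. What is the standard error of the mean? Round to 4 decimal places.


SE = sigma / sqrt(n)
sqrt(379) ≈ 19.467922
SE = 46.63 / 19.467922 ≈ 2.395222

2.3952


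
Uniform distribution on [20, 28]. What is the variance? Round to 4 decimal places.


Var = (b-a)^2 / 12
(b-a)^2 = (28 - 20)^2 = 64
Var = 64/12 ≈ 5.333333

5.3333


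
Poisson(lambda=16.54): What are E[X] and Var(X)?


E[X] = Var(X) = lambda = 16.54

16.54, 16.54


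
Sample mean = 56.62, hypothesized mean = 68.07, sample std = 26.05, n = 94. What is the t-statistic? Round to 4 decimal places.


t = (xbar - mu0) / (s/sqrt(n))
xbar - mu0 = 56.62 - 68.07 = -11.45
sqrt(94) ≈ 9.69535971
s/sqrt(n) = 26.05 / 9.69535971 ≈ 2.68685235
t = -11.45 / 2.68685235 ≈ -4.261492

-4.2615


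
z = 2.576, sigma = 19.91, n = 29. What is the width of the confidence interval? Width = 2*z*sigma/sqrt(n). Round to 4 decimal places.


width = 2*z*sigma/sqrt(n)
2*z*sigma = 2 * 2.576 * 19.91 = 102.57632
sqrt(29) ≈ 5.385165
width = 102.57632 / 5.385165 ≈ 19.047944

19.0479


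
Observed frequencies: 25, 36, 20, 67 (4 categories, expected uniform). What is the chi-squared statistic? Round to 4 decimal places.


chi2 = sum((O-E)^2/E), E = total/4
total = 148, E = 148/4 = 37
(25 - 37)^2 / 37 = 144 / 37 = 144/37 ≈ 3.891892
(36 - 37)^2 / 37 = 1 / 37 = 1/37 ≈ 0.027027
(20 - 37)^2 / 37 = 289 / 37 = 289/37 ≈ 7.810811
(67 - 37)^2 / 37 = 900 / 37 = 900/37 ≈ 24.324324
chi2 = 1334/37 ≈ 36.054054

36.0541


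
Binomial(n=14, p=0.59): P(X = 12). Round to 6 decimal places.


P = C(n,k) * p^k * (1-p)^(n-k)
C(14,12) = 91
p^k = 0.59^12 ≈ 0.001779197
(1-p)^(n-k) = 0.41^2 = 0.1681
P = 91 * 0.001779197 * 0.1681 ≈ 0.027217

0.027217


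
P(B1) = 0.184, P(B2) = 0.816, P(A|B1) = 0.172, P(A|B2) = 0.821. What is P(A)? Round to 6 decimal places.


P(A) = P(A|B1)*P(B1) + P(A|B2)*P(B2)
P(A|B1)*P(B1) = 0.172 * 0.184 = 0.031648
P(A|B2)*P(B2) = 0.821 * 0.816 = 0.669936
P(A) = 0.031648 + 0.669936 = 0.701584

0.701584


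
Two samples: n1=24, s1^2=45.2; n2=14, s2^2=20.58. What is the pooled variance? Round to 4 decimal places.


sp^2 = ((n1-1)*s1^2 + (n2-1)*s2^2)/(n1+n2-2)
(n1-1)*s1^2 = 23 * 45.2 = 1039.6
(n2-1)*s2^2 = 13 * 20.58 = 267.54
numerator = 1039.6 + 267.54 = 1307.14
n1+n2-2 = 36
sp^2 = 1307.14 / 36 = 65357/1800 ≈ 36.309444

36.3094


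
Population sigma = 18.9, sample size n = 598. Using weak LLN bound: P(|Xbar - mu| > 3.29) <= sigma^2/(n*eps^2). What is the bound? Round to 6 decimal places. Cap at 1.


bound = min(1, sigma^2/(n*eps^2))
sigma^2 = 18.9^2 = 357.21
n*eps^2 = 598 * 3.29^2 = 598 * 10.8241 = 6472.8118
sigma^2/(n*eps^2) = 357.21 / 6472.8118 ≈ 0.05518622

0.055186


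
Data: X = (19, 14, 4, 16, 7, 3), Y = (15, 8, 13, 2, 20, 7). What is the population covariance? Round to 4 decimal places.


Cov = (1/n)*sum((xi-xbar)(yi-ybar))
n = 6, xbar = 63/6 = 10.5, ybar = 65/6 ≈ 10.833333
sum((xi-xbar)(yi-ybar)) = -40.5
Cov = -40.5 / 6 = -6.75

-6.7500


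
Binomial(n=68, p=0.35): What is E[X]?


E[X] = n*p = 68 * 0.35 = 23.8

23.8


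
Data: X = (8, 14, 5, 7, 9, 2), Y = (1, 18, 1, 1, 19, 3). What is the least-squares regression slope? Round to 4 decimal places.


b = sum((xi-xbar)(yi-ybar)) / sum((xi-xbar)^2)
n = 6, xbar = 45/6 = 7.5, ybar = 43/6 ≈ 7.166667
Sxy = sum((xi-xbar)(yi-ybar)) = 126.5
Sxx = sum((xi-xbar)^2) = 81.5
b = Sxy / Sxx = 253/163 ≈ 1.552147

1.5521


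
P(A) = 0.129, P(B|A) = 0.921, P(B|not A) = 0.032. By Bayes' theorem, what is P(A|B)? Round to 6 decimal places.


P(A|B) = P(B|A)*P(A) / P(B), P(B) = P(B|A)*P(A) + P(B|not A)*P(not A)
P(B|A)*P(A) = 0.921 * 0.129 = 0.118809
P(B|not A)*P(not A) = 0.032 * 0.871 = 0.027872
P(B) = 0.118809 + 0.027872 = 0.146681
P(A|B) = 0.118809 / 0.146681 ≈ 0.80998221

0.809982


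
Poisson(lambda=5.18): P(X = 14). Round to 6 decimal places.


P = e^(-lam) * lam^k / k!
e^(-5.18) ≈ 0.005628006
lam^k = 5.18^14 ≈ 10014208663.344375
k! = 14! = 87178291200
P = 0.005628006 * 10014208663.344375 / 87178291200 ≈ 0.000646

0.000646


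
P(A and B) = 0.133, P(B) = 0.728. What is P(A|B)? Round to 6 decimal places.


P(A|B) = P(A and B) / P(B) = 0.133 / 0.728 = 19/104 ≈ 0.18269231

0.182692


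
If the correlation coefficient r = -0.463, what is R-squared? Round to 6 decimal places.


R^2 = r^2 = (-0.463)^2 = 0.214369

0.214369


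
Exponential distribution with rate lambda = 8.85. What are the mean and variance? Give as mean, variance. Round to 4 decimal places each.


mean = 1/lam, var = 1/lam^2
mean = 1 / 8.85 = 20/177 ≈ 0.112994
lam^2 = 8.85^2 = 78.3225
var = 1 / 78.3225 ≈ 0.012768

0.1130, 0.0128


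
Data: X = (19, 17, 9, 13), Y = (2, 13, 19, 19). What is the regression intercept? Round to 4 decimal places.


a = ybar - b*xbar, where b = sum((xi-xbar)(yi-ybar)) / sum((xi-xbar)^2)
n = 4, xbar = 58/4 = 14.5, ybar = 53/4 = 13.25
Sxy = sum((xi-xbar)(yi-ybar)) = -91.5
Sxx = sum((xi-xbar)^2) = 59
b = Sxy / Sxx = -183/118 ≈ -1.550847
a = 13.25 - (-1.550847) * 14.5 = 4217/118 ≈ 35.737288

35.7373


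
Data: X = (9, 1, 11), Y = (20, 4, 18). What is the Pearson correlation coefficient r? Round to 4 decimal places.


r = sum((xi-xbar)(yi-ybar)) / sqrt(sum((xi-xbar)^2) * sum((yi-ybar)^2))
n = 3, xbar = 21/3 = 7, ybar = 42/3 = 14
Sxy = sum((xi-xbar)(yi-ybar)) = 88
Sxx = sum((xi-xbar)^2) = 56
Syy = sum((yi-ybar)^2) = 152
sqrt(Sxx*Syy) ≈ 92.260501
r = Sxy / sqrt(Sxx*Syy) = 88 / 92.260501 ≈ 0.953821

0.9538


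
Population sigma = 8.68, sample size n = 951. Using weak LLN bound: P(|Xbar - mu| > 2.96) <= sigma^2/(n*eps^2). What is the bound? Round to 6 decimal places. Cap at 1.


bound = min(1, sigma^2/(n*eps^2))
sigma^2 = 8.68^2 = 75.3424
n*eps^2 = 951 * 2.96^2 = 951 * 8.7616 = 8332.2816
sigma^2/(n*eps^2) = 75.3424 / 8332.2816 ≈ 0.00904223

0.009042


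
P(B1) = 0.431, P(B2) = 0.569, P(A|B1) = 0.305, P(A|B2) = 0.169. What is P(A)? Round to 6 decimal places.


P(A) = P(A|B1)*P(B1) + P(A|B2)*P(B2)
P(A|B1)*P(B1) = 0.305 * 0.431 = 0.131455
P(A|B2)*P(B2) = 0.169 * 0.569 = 0.096161
P(A) = 0.131455 + 0.096161 = 0.227616

0.227616


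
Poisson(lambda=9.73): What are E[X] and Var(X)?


E[X] = Var(X) = lambda = 9.73

9.73, 9.73


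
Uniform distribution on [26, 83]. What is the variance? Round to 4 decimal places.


Var = (b-a)^2 / 12
(b-a)^2 = (83 - 26)^2 = 3249
Var = 3249/12 = 270.75

270.7500


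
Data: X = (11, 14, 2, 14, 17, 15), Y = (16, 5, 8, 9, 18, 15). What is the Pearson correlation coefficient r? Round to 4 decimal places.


r = sum((xi-xbar)(yi-ybar)) / sqrt(sum((xi-xbar)^2) * sum((yi-ybar)^2))
n = 6, xbar = 73/6 ≈ 12.166667, ybar = 71/6 ≈ 11.833333
Sxy = sum((xi-xbar)(yi-ybar)) = 331/6 ≈ 55.166667
Sxx = sum((xi-xbar)^2) = 857/6 ≈ 142.833333
Syy = sum((yi-ybar)^2) = 809/6 ≈ 134.833333
sqrt(Sxx*Syy) ≈ 138.775698
r = Sxy / sqrt(Sxx*Syy) = 55.166667 / 138.775698 ≈ 0.397524

0.3975


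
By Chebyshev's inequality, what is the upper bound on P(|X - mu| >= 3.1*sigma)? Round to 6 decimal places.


P <= 1/k^2
k^2 = 3.1^2 = 9.61
1/k^2 = 1 / 9.61 = 100/961 ≈ 0.10405827

0.104058


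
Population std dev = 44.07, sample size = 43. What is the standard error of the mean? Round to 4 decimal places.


SE = sigma / sqrt(n)
sqrt(43) ≈ 6.557439
SE = 44.07 / 6.557439 ≈ 6.720612

6.7206


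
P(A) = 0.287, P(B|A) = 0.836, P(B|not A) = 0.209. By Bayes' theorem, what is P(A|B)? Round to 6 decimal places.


P(A|B) = P(B|A)*P(A) / P(B), P(B) = P(B|A)*P(A) + P(B|not A)*P(not A)
P(B|A)*P(A) = 0.836 * 0.287 = 0.239932
P(B|not A)*P(not A) = 0.209 * 0.713 = 0.149017
P(B) = 0.239932 + 0.149017 = 0.388949
P(A|B) = 0.239932 / 0.388949 = 1148/1861 ≈ 0.61687265

0.616873


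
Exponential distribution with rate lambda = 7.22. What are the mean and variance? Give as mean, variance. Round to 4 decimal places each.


mean = 1/lam, var = 1/lam^2
mean = 1 / 7.22 = 50/361 ≈ 0.138504
lam^2 = 7.22^2 = 52.1284
var = 1 / 52.1284 ≈ 0.019183

0.1385, 0.0192


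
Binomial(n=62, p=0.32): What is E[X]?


E[X] = n*p = 62 * 0.32 = 19.84

19.84


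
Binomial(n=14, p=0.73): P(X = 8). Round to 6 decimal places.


P = C(n,k) * p^k * (1-p)^(n-k)
C(14,8) = 3003
p^k = 0.73^8 ≈ 0.08064601
(1-p)^(n-k) = 0.27^6 ≈ 0.0003874205
P = 3003 * 0.08064601 * 0.0003874205 ≈ 0.093825

0.093825


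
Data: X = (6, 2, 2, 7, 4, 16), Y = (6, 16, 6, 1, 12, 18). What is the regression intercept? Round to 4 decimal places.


a = ybar - b*xbar, where b = sum((xi-xbar)(yi-ybar)) / sum((xi-xbar)^2)
n = 6, xbar = 37/6 ≈ 6.166667, ybar = 59/6 ≈ 9.833333
Sxy = sum((xi-xbar)(yi-ybar)) = 355/6 ≈ 59.166667
Sxx = sum((xi-xbar)^2) = 821/6 ≈ 136.833333
b = Sxy / Sxx = 355/821 ≈ 0.432400
a = 9.833333 - 0.432400 * 6.166667 = 5884/821 ≈ 7.166870

7.1669


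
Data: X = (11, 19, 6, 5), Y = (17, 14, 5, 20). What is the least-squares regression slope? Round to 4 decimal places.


b = sum((xi-xbar)(yi-ybar)) / sum((xi-xbar)^2)
n = 4, xbar = 41/4 = 10.25, ybar = 56/4 = 14
Sxy = sum((xi-xbar)(yi-ybar)) = 9
Sxx = sum((xi-xbar)^2) = 122.75
b = Sxy / Sxx = 36/491 ≈ 0.073320

0.0733


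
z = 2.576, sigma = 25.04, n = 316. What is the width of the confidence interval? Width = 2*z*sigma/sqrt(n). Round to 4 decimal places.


width = 2*z*sigma/sqrt(n)
2*z*sigma = 2 * 2.576 * 25.04 = 129.00608
sqrt(316) ≈ 17.776389
width = 129.00608 / 17.776389 ≈ 7.257159

7.2572


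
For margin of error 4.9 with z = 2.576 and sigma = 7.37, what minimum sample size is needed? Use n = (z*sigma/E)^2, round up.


z*sigma/E = 2.576 * 7.37 / 4.9 = 16951/4375 ≈ 3.874514
(z*sigma/E)^2 ≈ 15.011861
round up: n = 16

16


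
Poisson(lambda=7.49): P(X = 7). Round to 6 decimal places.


P = e^(-lam) * lam^k / k!
e^(-7.49) ≈ 0.0005586430
lam^k = 7.49^7 ≈ 1322430.094483
k! = 7! = 5040
P = 0.0005586430 * 1322430.094483 / 5040 ≈ 0.146581

0.146581


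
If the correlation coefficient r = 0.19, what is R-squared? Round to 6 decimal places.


R^2 = r^2 = (0.19)^2 = 0.0361

0.036100


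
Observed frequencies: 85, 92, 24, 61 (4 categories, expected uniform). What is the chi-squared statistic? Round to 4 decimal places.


chi2 = sum((O-E)^2/E), E = total/4
total = 262, E = 262/4 = 65.5
(85 - 65.5)^2 / 65.5 = 380.25 / 65.5 = 1521/262 ≈ 5.805344
(92 - 65.5)^2 / 65.5 = 702.25 / 65.5 = 2809/262 ≈ 10.721374
(24 - 65.5)^2 / 65.5 = 1722.25 / 65.5 = 6889/262 ≈ 26.293893
(61 - 65.5)^2 / 65.5 = 20.25 / 65.5 = 81/262 ≈ 0.309160
chi2 = 5650/131 ≈ 43.129771

43.1298


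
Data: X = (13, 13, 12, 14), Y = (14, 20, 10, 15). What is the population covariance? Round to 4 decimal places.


Cov = (1/n)*sum((xi-xbar)(yi-ybar))
n = 4, xbar = 52/4 = 13, ybar = 59/4 = 14.75
sum((xi-xbar)(yi-ybar)) = 5
Cov = 5 / 4 = 1.25

1.2500


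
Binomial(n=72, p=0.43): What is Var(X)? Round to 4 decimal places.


Var = n*p*(1-p) = 72 * 0.43 * 0.57 = 17.6472

17.6472


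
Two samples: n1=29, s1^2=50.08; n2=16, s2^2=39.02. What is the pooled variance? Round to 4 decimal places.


sp^2 = ((n1-1)*s1^2 + (n2-1)*s2^2)/(n1+n2-2)
(n1-1)*s1^2 = 28 * 50.08 = 1402.24
(n2-1)*s2^2 = 15 * 39.02 = 585.3
numerator = 1402.24 + 585.3 = 1987.54
n1+n2-2 = 43
sp^2 = 1987.54 / 43 = 99377/2150 ≈ 46.221860

46.2219


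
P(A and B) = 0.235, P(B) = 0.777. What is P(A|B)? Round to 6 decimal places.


P(A|B) = P(A and B) / P(B) = 0.235 / 0.777 = 235/777 ≈ 0.30244530

0.302445


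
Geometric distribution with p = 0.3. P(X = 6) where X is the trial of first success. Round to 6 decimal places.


P = (1-p)^(k-1) * p
(1-p)^(k-1) = 0.7^5 = 0.16807
P = 0.16807 * 0.3 = 0.050421

0.050421


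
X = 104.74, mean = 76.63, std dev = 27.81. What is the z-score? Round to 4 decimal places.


z = (X - mu) / sigma
X - mu = 104.74 - 76.63 = 28.11
z = 28.11 / 27.81 = 937/927 ≈ 1.010787

1.0108


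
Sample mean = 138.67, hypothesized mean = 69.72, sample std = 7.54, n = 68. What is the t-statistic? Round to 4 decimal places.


t = (xbar - mu0) / (s/sqrt(n))
xbar - mu0 = 138.67 - 69.72 = 68.95
sqrt(68) ≈ 8.24621125
s/sqrt(n) = 7.54 / 8.24621125 ≈ 0.91435931
t = 68.95 / 0.91435931 ≈ 75.407993

75.4080


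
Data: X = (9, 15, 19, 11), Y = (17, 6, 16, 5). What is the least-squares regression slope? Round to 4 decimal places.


b = sum((xi-xbar)(yi-ybar)) / sum((xi-xbar)^2)
n = 4, xbar = 54/4 = 13.5, ybar = 44/4 = 11
Sxy = sum((xi-xbar)(yi-ybar)) = 8
Sxx = sum((xi-xbar)^2) = 59
b = Sxy / Sxx = 8/59 ≈ 0.135593

0.1356


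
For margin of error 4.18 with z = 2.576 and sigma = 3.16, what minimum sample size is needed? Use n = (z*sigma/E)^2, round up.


z*sigma/E = 2.576 * 3.16 / 4.18 ≈ 1.947407
(z*sigma/E)^2 ≈ 3.792393
round up: n = 4

4


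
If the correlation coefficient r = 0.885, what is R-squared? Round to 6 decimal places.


R^2 = r^2 = (0.885)^2 = 0.783225

0.783225


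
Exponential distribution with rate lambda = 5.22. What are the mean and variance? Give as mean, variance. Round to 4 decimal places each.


mean = 1/lam, var = 1/lam^2
mean = 1 / 5.22 = 50/261 ≈ 0.191571
lam^2 = 5.22^2 = 27.2484
var = 1 / 27.2484 ≈ 0.036699

0.1916, 0.0367


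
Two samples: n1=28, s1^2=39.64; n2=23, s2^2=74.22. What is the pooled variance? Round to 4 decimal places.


sp^2 = ((n1-1)*s1^2 + (n2-1)*s2^2)/(n1+n2-2)
(n1-1)*s1^2 = 27 * 39.64 = 1070.28
(n2-1)*s2^2 = 22 * 74.22 = 1632.84
numerator = 1070.28 + 1632.84 = 2703.12
n1+n2-2 = 49
sp^2 = 2703.12 / 49 = 9654/175 ≈ 55.165714

55.1657


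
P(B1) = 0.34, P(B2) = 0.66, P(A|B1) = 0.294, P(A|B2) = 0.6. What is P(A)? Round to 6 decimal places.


P(A) = P(A|B1)*P(B1) + P(A|B2)*P(B2)
P(A|B1)*P(B1) = 0.294 * 0.34 = 0.09996
P(A|B2)*P(B2) = 0.6 * 0.66 = 0.396
P(A) = 0.09996 + 0.396 = 0.49596

0.495960


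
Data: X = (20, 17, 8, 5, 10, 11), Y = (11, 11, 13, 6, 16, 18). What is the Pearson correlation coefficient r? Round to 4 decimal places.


r = sum((xi-xbar)(yi-ybar)) / sqrt(sum((xi-xbar)^2) * sum((yi-ybar)^2))
n = 6, xbar = 71/6 ≈ 11.833333, ybar = 75/6 = 12.5
Sxy = sum((xi-xbar)(yi-ybar)) = 11.5
Sxx = sum((xi-xbar)^2) = 953/6 ≈ 158.833333
Syy = sum((yi-ybar)^2) = 89.5
sqrt(Sxx*Syy) ≈ 119.229121
r = Sxy / sqrt(Sxx*Syy) = 11.5 / 119.229121 ≈ 0.096453

0.0965


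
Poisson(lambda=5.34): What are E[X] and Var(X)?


E[X] = Var(X) = lambda = 5.34

5.34, 5.34


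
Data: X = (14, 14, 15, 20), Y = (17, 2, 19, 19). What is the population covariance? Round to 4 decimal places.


Cov = (1/n)*sum((xi-xbar)(yi-ybar))
n = 4, xbar = 63/4 = 15.75, ybar = 57/4 = 14.25
sum((xi-xbar)(yi-ybar)) = 33.25
Cov = 33.25 / 4 = 8.3125

8.3125


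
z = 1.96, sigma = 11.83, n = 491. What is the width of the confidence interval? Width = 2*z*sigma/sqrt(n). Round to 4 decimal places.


width = 2*z*sigma/sqrt(n)
2*z*sigma = 2 * 1.96 * 11.83 = 46.3736
sqrt(491) ≈ 22.158520
width = 46.3736 / 22.158520 ≈ 2.092811

2.0928


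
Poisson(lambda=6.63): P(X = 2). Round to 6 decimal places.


P = e^(-lam) * lam^k / k!
e^(-6.63) ≈ 0.001320163
lam^k = 6.63^2 = 43.9569
k! = 2! = 2
P = 0.001320163 * 43.9569 / 2 ≈ 0.029015

0.029015


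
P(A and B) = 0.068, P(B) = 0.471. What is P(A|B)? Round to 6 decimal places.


P(A|B) = P(A and B) / P(B) = 0.068 / 0.471 = 68/471 ≈ 0.14437367

0.144374


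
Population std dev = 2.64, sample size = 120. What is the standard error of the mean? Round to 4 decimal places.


SE = sigma / sqrt(n)
sqrt(120) ≈ 10.954451
SE = 2.64 / 10.954451 ≈ 0.240998

0.2410


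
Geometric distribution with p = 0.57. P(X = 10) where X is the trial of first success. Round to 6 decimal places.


P = (1-p)^(k-1) * p
(1-p)^(k-1) = 0.43^9 ≈ 0.0005025926
P = 0.0005025926 * 0.57 ≈ 0.0002864778

0.000286


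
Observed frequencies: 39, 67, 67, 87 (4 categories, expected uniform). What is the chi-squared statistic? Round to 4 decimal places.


chi2 = sum((O-E)^2/E), E = total/4
total = 260, E = 260/4 = 65
(39 - 65)^2 / 65 = 676 / 65 = 10.4
(67 - 65)^2 / 65 = 4 / 65 = 4/65 ≈ 0.061538
(67 - 65)^2 / 65 = 4 / 65 = 4/65 ≈ 0.061538
(87 - 65)^2 / 65 = 484 / 65 = 484/65 ≈ 7.446154
chi2 = 1168/65 ≈ 17.969231

17.9692


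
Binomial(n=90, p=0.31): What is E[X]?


E[X] = n*p = 90 * 0.31 = 27.9

27.9


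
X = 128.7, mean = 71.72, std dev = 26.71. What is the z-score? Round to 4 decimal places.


z = (X - mu) / sigma
X - mu = 128.7 - 71.72 = 56.98
z = 56.98 / 26.71 = 5698/2671 ≈ 2.133283

2.1333


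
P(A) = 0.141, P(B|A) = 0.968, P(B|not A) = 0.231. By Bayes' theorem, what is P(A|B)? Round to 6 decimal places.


P(A|B) = P(B|A)*P(A) / P(B), P(B) = P(B|A)*P(A) + P(B|not A)*P(not A)
P(B|A)*P(A) = 0.968 * 0.141 = 0.136488
P(B|not A)*P(not A) = 0.231 * 0.859 = 0.198429
P(B) = 0.136488 + 0.198429 = 0.334917
P(A|B) = 0.136488 / 0.334917 ≈ 0.40752784

0.407528


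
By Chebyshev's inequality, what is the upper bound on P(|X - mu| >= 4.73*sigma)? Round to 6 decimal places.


P <= 1/k^2
k^2 = 4.73^2 = 22.3729
1/k^2 = 1 / 22.3729 ≈ 0.04469693

0.044697


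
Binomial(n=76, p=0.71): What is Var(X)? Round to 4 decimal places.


Var = n*p*(1-p) = 76 * 0.71 * 0.29 = 15.6484

15.6484


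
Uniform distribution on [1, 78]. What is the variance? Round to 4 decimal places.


Var = (b-a)^2 / 12
(b-a)^2 = (78 - 1)^2 = 5929
Var = 5929/12 ≈ 494.083333

494.0833


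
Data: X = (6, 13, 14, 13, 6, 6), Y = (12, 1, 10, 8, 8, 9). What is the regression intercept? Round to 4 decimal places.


a = ybar - b*xbar, where b = sum((xi-xbar)(yi-ybar)) / sum((xi-xbar)^2)
n = 6, xbar = 58/6 = 29/3 ≈ 9.666667, ybar = 48/6 = 8
Sxy = sum((xi-xbar)(yi-ybar)) = -33
Sxx = sum((xi-xbar)^2) = 244/3 ≈ 81.333333
b = Sxy / Sxx = -99/244 ≈ -0.405738
a = 8 - (-0.405738) * 9.666667 = 2909/244 ≈ 11.922131

11.9221


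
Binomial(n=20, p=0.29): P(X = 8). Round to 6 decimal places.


P = C(n,k) * p^k * (1-p)^(n-k)
C(20,8) = 125970
p^k = 0.29^8 ≈ 0.00005002464
(1-p)^(n-k) = 0.71^12 ≈ 0.01640968
P = 125970 * 0.00005002464 * 0.01640968 ≈ 0.103407

0.103407


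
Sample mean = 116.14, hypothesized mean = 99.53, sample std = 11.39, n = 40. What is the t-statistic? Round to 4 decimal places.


t = (xbar - mu0) / (s/sqrt(n))
xbar - mu0 = 116.14 - 99.53 = 16.61
sqrt(40) ≈ 6.32455532
s/sqrt(n) = 11.39 / 6.32455532 ≈ 1.80091713
t = 16.61 / 1.80091713 ≈ 9.223078

9.2231


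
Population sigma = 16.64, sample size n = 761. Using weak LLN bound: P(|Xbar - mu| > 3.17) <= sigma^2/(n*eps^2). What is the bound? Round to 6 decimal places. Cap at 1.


bound = min(1, sigma^2/(n*eps^2))
sigma^2 = 16.64^2 = 276.8896
n*eps^2 = 761 * 3.17^2 = 761 * 10.0489 = 7647.2129
sigma^2/(n*eps^2) = 276.8896 / 7647.2129 ≈ 0.03620791

0.036208


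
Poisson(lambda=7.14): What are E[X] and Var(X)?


E[X] = Var(X) = lambda = 7.14

7.14, 7.14


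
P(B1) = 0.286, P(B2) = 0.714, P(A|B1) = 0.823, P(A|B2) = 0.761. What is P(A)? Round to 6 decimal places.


P(A) = P(A|B1)*P(B1) + P(A|B2)*P(B2)
P(A|B1)*P(B1) = 0.823 * 0.286 = 0.235378
P(A|B2)*P(B2) = 0.761 * 0.714 = 0.543354
P(A) = 0.235378 + 0.543354 = 0.778732

0.778732


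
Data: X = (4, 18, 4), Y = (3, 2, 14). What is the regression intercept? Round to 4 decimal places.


a = ybar - b*xbar, where b = sum((xi-xbar)(yi-ybar)) / sum((xi-xbar)^2)
n = 3, xbar = 26/3 ≈ 8.666667, ybar = 19/3 ≈ 6.333333
Sxy = sum((xi-xbar)(yi-ybar)) = -182/3 ≈ -60.666667
Sxx = sum((xi-xbar)^2) = 392/3 ≈ 130.666667
b = Sxy / Sxx = -13/28 ≈ -0.464286
a = 6.333333 - (-0.464286) * 8.666667 = 145/14 ≈ 10.357143

10.3571


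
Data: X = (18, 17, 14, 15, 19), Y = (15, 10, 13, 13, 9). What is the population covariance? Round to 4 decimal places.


Cov = (1/n)*sum((xi-xbar)(yi-ybar))
n = 5, xbar = 83/5 = 16.6, ybar = 60/5 = 12
sum((xi-xbar)(yi-ybar)) = -8
Cov = -8 / 5 = -1.6

-1.6000


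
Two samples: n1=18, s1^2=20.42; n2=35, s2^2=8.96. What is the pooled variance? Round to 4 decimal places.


sp^2 = ((n1-1)*s1^2 + (n2-1)*s2^2)/(n1+n2-2)
(n1-1)*s1^2 = 17 * 20.42 = 347.14
(n2-1)*s2^2 = 34 * 8.96 = 304.64
numerator = 347.14 + 304.64 = 651.78
n1+n2-2 = 51
sp^2 = 651.78 / 51 = 12.78

12.7800


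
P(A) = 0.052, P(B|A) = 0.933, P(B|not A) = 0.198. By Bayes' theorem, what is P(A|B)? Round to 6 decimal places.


P(A|B) = P(B|A)*P(A) / P(B), P(B) = P(B|A)*P(A) + P(B|not A)*P(not A)
P(B|A)*P(A) = 0.933 * 0.052 = 0.048516
P(B|not A)*P(not A) = 0.198 * 0.948 = 0.187704
P(B) = 0.048516 + 0.187704 = 0.23622
P(A|B) = 0.048516 / 0.23622 ≈ 0.20538481

0.205385


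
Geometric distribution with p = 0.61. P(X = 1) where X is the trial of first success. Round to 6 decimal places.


P = (1-p)^(k-1) * p
(1-p)^(k-1) = 0.39^0 = 1
P = 1 * 0.61 = 0.61

0.610000


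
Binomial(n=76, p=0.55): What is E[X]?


E[X] = n*p = 76 * 0.55 = 41.8

41.8


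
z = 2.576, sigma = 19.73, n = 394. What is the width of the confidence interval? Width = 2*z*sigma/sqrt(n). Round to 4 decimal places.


width = 2*z*sigma/sqrt(n)
2*z*sigma = 2 * 2.576 * 19.73 = 101.64896
sqrt(394) ≈ 19.849433
width = 101.64896 / 19.849433 ≈ 5.121001

5.1210


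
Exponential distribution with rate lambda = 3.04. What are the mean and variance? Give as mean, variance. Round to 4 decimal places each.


mean = 1/lam, var = 1/lam^2
mean = 1 / 3.04 = 25/76 ≈ 0.328947
lam^2 = 3.04^2 = 9.2416
var = 1 / 9.2416 = 625/5776 ≈ 0.108206

0.3289, 0.1082


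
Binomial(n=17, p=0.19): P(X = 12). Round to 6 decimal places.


P = C(n,k) * p^k * (1-p)^(n-k)
C(17,12) = 6188
p^k = 0.19^12 ≈ 0.000000002213315
(1-p)^(n-k) = 0.81^5 ≈ 0.3486784
P = 6188 * 0.000000002213315 * 0.3486784 ≈ 0.000005

0.000005


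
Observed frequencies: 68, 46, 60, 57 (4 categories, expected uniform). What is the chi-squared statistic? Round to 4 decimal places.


chi2 = sum((O-E)^2/E), E = total/4
total = 231, E = 231/4 = 57.75
(68 - 57.75)^2 / 57.75 = 105.0625 / 57.75 = 1681/924 ≈ 1.819264
(46 - 57.75)^2 / 57.75 = 138.0625 / 57.75 = 2209/924 ≈ 2.390693
(60 - 57.75)^2 / 57.75 = 5.0625 / 57.75 = 27/308 ≈ 0.087662
(57 - 57.75)^2 / 57.75 = 0.5625 / 57.75 = 3/308 ≈ 0.009740
chi2 = 995/231 ≈ 4.307359

4.3074


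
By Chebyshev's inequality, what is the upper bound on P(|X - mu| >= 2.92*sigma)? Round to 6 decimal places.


P <= 1/k^2
k^2 = 2.92^2 = 8.5264
1/k^2 = 1 / 8.5264 = 625/5329 ≈ 0.11728279

0.117283


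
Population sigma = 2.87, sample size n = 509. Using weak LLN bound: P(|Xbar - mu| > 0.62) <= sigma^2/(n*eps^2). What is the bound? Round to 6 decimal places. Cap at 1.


bound = min(1, sigma^2/(n*eps^2))
sigma^2 = 2.87^2 = 8.2369
n*eps^2 = 509 * 0.62^2 = 509 * 0.3844 = 195.6596
sigma^2/(n*eps^2) = 8.2369 / 195.6596 ≈ 0.04209811

0.042098


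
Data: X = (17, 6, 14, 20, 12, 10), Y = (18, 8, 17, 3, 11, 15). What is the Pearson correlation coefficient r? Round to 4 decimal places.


r = sum((xi-xbar)(yi-ybar)) / sqrt(sum((xi-xbar)^2) * sum((yi-ybar)^2))
n = 6, xbar = 79/6 ≈ 13.166667, ybar = 72/6 = 12
Sxy = sum((xi-xbar)(yi-ybar)) = -14
Sxx = sum((xi-xbar)^2) = 749/6 ≈ 124.833333
Syy = sum((yi-ybar)^2) = 168
sqrt(Sxx*Syy) ≈ 144.817126
r = Sxy / sqrt(Sxx*Syy) = -14 / 144.817126 ≈ -0.096674

-0.0967


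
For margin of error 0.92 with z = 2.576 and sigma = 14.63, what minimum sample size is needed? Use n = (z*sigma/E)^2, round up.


z*sigma/E = 2.576 * 14.63 / 0.92 = 40.964
(z*sigma/E)^2 = 1678.049296
round up: n = 1679

1679


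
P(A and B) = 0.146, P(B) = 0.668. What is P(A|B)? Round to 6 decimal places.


P(A|B) = P(A and B) / P(B) = 0.146 / 0.668 = 73/334 ≈ 0.21856287

0.218563


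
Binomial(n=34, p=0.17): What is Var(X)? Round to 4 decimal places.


Var = n*p*(1-p) = 34 * 0.17 * 0.83 = 4.7974

4.7974


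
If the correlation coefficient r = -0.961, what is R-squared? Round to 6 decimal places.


R^2 = r^2 = (-0.961)^2 = 0.923521

0.923521


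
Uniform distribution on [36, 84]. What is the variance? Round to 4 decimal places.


Var = (b-a)^2 / 12
(b-a)^2 = (84 - 36)^2 = 2304
Var = 2304/12 = 192

192.0000


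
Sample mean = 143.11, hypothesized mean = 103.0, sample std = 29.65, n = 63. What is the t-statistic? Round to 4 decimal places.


t = (xbar - mu0) / (s/sqrt(n))
xbar - mu0 = 143.11 - 103.0 = 40.11
sqrt(63) ≈ 7.93725393
s/sqrt(n) = 29.65 / 7.93725393 ≈ 3.73554887
t = 40.11 / 3.73554887 ≈ 10.737378

10.7374


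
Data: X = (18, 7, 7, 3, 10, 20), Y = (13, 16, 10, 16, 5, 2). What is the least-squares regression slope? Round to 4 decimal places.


b = sum((xi-xbar)(yi-ybar)) / sum((xi-xbar)^2)
n = 6, xbar = 65/6 ≈ 10.833333, ybar = 62/6 = 31/3 ≈ 10.333333
Sxy = sum((xi-xbar)(yi-ybar)) = -353/3 ≈ -117.666667
Sxx = sum((xi-xbar)^2) = 1361/6 ≈ 226.833333
b = Sxy / Sxx = -706/1361 ≈ -0.518736

-0.5187


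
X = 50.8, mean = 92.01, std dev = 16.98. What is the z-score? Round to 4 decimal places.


z = (X - mu) / sigma
X - mu = 50.8 - 92.01 = -41.21
z = -41.21 / 16.98 = -4121/1698 ≈ -2.426973

-2.4270


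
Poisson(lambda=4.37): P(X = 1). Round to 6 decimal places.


P = e^(-lam) * lam^k / k!
e^(-4.37) ≈ 0.01265124
lam^k = 4.37^1 = 4.37
k! = 1! = 1
P = 0.01265124 * 4.37 / 1 ≈ 0.055286

0.055286


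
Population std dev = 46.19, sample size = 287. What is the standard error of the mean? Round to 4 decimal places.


SE = sigma / sqrt(n)
sqrt(287) ≈ 16.941074
SE = 46.19 / 16.941074 ≈ 2.726509

2.7265


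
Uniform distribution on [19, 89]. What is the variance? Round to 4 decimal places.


Var = (b-a)^2 / 12
(b-a)^2 = (89 - 19)^2 = 4900
Var = 4900/12 ≈ 408.333333

408.3333


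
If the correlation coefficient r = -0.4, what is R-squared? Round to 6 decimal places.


R^2 = r^2 = (-0.4)^2 = 0.16

0.160000


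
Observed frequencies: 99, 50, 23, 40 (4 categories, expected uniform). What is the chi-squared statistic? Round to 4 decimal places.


chi2 = sum((O-E)^2/E), E = total/4
total = 212, E = 212/4 = 53
(99 - 53)^2 / 53 = 2116 / 53 = 2116/53 ≈ 39.924528
(50 - 53)^2 / 53 = 9 / 53 = 9/53 ≈ 0.169811
(23 - 53)^2 / 53 = 900 / 53 = 900/53 ≈ 16.981132
(40 - 53)^2 / 53 = 169 / 53 = 169/53 ≈ 3.188679
chi2 = 3194/53 ≈ 60.264151

60.2642


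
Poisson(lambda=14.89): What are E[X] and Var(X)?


E[X] = Var(X) = lambda = 14.89

14.89, 14.89


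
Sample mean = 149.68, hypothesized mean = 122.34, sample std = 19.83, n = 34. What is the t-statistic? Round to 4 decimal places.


t = (xbar - mu0) / (s/sqrt(n))
xbar - mu0 = 149.68 - 122.34 = 27.34
sqrt(34) ≈ 5.83095189
s/sqrt(n) = 19.83 / 5.83095189 ≈ 3.40081694
t = 27.34 / 3.40081694 ≈ 8.039245

8.0392


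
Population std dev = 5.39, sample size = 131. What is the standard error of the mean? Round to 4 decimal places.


SE = sigma / sqrt(n)
sqrt(131) ≈ 11.445523
SE = 5.39 / 11.445523 ≈ 0.470926

0.4709


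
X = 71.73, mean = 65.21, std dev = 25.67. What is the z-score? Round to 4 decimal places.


z = (X - mu) / sigma
X - mu = 71.73 - 65.21 = 6.52
z = 6.52 / 25.67 = 652/2567 ≈ 0.253993

0.2540


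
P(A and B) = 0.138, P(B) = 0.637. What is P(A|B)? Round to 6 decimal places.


P(A|B) = P(A and B) / P(B) = 0.138 / 0.637 = 138/637 ≈ 0.21664050

0.216641


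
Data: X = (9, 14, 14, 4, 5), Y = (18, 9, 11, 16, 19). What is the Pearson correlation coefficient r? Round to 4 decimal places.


r = sum((xi-xbar)(yi-ybar)) / sqrt(sum((xi-xbar)^2) * sum((yi-ybar)^2))
n = 5, xbar = 46/5 = 9.2, ybar = 73/5 = 14.6
Sxy = sum((xi-xbar)(yi-ybar)) = -70.6
Sxx = sum((xi-xbar)^2) = 90.8
Syy = sum((yi-ybar)^2) = 77.2
sqrt(Sxx*Syy) ≈ 83.724309
r = Sxy / sqrt(Sxx*Syy) = -70.6 / 83.724309 ≈ -0.843244

-0.8432


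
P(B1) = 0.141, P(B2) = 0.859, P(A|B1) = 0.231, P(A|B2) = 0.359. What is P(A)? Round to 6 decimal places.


P(A) = P(A|B1)*P(B1) + P(A|B2)*P(B2)
P(A|B1)*P(B1) = 0.231 * 0.141 = 0.032571
P(A|B2)*P(B2) = 0.359 * 0.859 = 0.308381
P(A) = 0.032571 + 0.308381 = 0.340952

0.340952


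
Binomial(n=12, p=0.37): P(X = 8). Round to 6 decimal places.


P = C(n,k) * p^k * (1-p)^(n-k)
C(12,8) = 495
p^k = 0.37^8 ≈ 0.0003512479
(1-p)^(n-k) = 0.63^4 ≈ 0.1575296
P = 495 * 0.0003512479 * 0.1575296 ≈ 0.027389

0.027389


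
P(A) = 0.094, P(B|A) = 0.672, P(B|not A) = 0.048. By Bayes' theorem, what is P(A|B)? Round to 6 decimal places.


P(A|B) = P(B|A)*P(A) / P(B), P(B) = P(B|A)*P(A) + P(B|not A)*P(not A)
P(B|A)*P(A) = 0.672 * 0.094 = 0.063168
P(B|not A)*P(not A) = 0.048 * 0.906 = 0.043488
P(B) = 0.063168 + 0.043488 = 0.106656
P(A|B) = 0.063168 / 0.106656 = 658/1111 ≈ 0.59225923

0.592259
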